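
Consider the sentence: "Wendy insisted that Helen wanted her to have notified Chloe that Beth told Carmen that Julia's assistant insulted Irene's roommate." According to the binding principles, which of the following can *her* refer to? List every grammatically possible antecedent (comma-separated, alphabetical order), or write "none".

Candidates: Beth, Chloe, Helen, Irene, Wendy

Wendy

*her* is a pronoun; Principle B requires it to be free in its binding domain — the clause headed by 'wanted'.
— Beth: subject of the clause headed by 'told'; is c-commanded by the pronoun; coreference would bind this R-expression — blocked (Principle C).
— Chloe: object of the clause headed by 'notified'; is c-commanded by the pronoun; coreference would bind this R-expression — blocked (Principle C).
— Helen: subject of the clause headed by 'wanted'; c-commands the pronoun within its binding domain — blocked (Principle B).
— Irene: possessor inside the object DP of the clause headed by 'insulted'; is c-commanded by the pronoun; coreference would bind this R-expression — blocked (Principle C).
— Wendy: subject of the matrix clause; c-commands the pronoun but lies outside its binding domain — allowed.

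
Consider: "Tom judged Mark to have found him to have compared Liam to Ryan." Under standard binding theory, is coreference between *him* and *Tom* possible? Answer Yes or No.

*Tom* is an R-expression; Principle C requires it to be free (not bound by any c-commanding expression).
— him: subject of the clause headed by 'compared'; the pronoun does not c-command the R-expression — coreference allowed.

Yes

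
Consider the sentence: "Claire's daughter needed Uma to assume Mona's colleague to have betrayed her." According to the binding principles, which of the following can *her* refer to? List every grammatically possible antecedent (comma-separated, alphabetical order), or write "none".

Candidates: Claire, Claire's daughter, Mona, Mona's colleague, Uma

*her* is a pronoun; Principle B requires it to be free in its binding domain — the clause headed by 'betrayed'.
— Claire: possessor inside the subject DP of the matrix clause; does not c-command the pronoun — Principle B does not apply; allowed.
— Claire's daughter: subject of the matrix clause; c-commands the pronoun but lies outside its binding domain — allowed.
— Mona: possessor inside the subject DP of the clause headed by 'betrayed'; does not c-command the pronoun — Principle B does not apply; allowed.
— Mona's colleague: subject of the clause headed by 'betrayed'; c-commands the pronoun within its binding domain — blocked (Principle B).
— Uma: subject of the clause headed by 'assume'; c-commands the pronoun but lies outside its binding domain — allowed.

Claire, Claire's daughter, Mona, Uma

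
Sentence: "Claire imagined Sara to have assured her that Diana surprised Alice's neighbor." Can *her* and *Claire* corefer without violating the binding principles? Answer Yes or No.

*Claire* is an R-expression; Principle C requires it to be free (not bound by any c-commanding expression).
— her: object of the clause headed by 'assured'; the pronoun does not c-command the R-expression — coreference allowed.

Yes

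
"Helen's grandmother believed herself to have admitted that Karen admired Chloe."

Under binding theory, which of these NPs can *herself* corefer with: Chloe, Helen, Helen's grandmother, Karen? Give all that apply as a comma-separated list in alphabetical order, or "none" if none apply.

Helen's grandmother

*herself* is a reflexive; Principle A requires it to be bound within its binding domain — the matrix clause.
— Chloe: object of the clause headed by 'admired'; does not c-command the reflexive — cannot bind it (Principle A).
— Helen: possessor inside the subject DP of the matrix clause; does not c-command the reflexive — cannot bind it (Principle A).
— Helen's grandmother: subject of the matrix clause; c-commands the reflexive within its binding domain — allowed (Principle A).
— Karen: subject of the clause headed by 'admired'; does not c-command the reflexive — cannot bind it (Principle A).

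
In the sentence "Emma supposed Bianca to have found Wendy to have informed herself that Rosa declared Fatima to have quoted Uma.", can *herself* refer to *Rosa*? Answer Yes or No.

No

*herself* is a reflexive; Principle A requires it to be bound within its binding domain — the clause headed by 'informed'.
— Rosa: subject of the clause headed by 'declared'; does not c-command the reflexive — cannot bind it (Principle A).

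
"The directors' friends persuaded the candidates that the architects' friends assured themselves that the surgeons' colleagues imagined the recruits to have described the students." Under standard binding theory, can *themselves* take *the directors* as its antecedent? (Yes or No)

*themselves* is a reflexive; Principle A requires it to be bound within its binding domain — the clause headed by 'assured'.
— the directors: possessor inside the subject DP of the matrix clause; does not c-command the reflexive — cannot bind it (Principle A).

No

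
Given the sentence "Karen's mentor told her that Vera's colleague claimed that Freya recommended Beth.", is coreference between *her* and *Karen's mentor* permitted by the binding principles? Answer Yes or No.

*her* is a pronoun; Principle B requires it to be free in its binding domain — the matrix clause.
— Karen's mentor: subject of the matrix clause; c-commands the pronoun within its binding domain — blocked (Principle B).

No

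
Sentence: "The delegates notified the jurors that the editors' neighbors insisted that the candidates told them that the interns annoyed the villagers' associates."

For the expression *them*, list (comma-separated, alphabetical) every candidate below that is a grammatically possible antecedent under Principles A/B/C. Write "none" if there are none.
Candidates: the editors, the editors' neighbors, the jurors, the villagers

*them* is a pronoun; Principle B requires it to be free in its binding domain — the clause headed by 'told'.
— the editors: possessor inside the subject DP of the clause headed by 'insisted'; does not c-command the pronoun — Principle B does not apply; allowed.
— the editors' neighbors: subject of the clause headed by 'insisted'; c-commands the pronoun but lies outside its binding domain — allowed.
— the jurors: object of the matrix clause; c-commands the pronoun but lies outside its binding domain — allowed.
— the villagers: possessor inside the object DP of the clause headed by 'annoyed'; is c-commanded by the pronoun; coreference would bind this R-expression — blocked (Principle C).

the editors, the editors' neighbors, the jurors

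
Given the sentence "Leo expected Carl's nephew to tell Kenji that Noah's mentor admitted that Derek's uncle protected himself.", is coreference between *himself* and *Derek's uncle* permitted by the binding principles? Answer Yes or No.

Yes

*himself* is a reflexive; Principle A requires it to be bound within its binding domain — the clause headed by 'protected'.
— Derek's uncle: subject of the clause headed by 'protected'; c-commands the reflexive within its binding domain — allowed (Principle A).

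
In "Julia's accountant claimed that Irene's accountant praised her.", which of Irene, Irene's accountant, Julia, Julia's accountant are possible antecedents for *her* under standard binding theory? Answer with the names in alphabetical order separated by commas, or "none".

*her* is a pronoun; Principle B requires it to be free in its binding domain — the clause headed by 'praised'.
— Irene: possessor inside the subject DP of the clause headed by 'praised'; does not c-command the pronoun — Principle B does not apply; allowed.
— Irene's accountant: subject of the clause headed by 'praised'; c-commands the pronoun within its binding domain — blocked (Principle B).
— Julia: possessor inside the subject DP of the matrix clause; does not c-command the pronoun — Principle B does not apply; allowed.
— Julia's accountant: subject of the matrix clause; c-commands the pronoun but lies outside its binding domain — allowed.

Irene, Julia, Julia's accountant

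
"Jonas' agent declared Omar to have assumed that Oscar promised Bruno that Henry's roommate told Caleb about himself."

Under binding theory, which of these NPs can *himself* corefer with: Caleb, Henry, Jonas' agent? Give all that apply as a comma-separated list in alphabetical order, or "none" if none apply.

*himself* is a reflexive; Principle A requires it to be bound within its binding domain — the clause headed by 'told'.
— Caleb: object of the clause headed by 'told'; c-commands the reflexive within its binding domain — allowed (Principle A).
— Henry: possessor inside the subject DP of the clause headed by 'told'; does not c-command the reflexive — cannot bind it (Principle A).
— Jonas' agent: subject of the matrix clause; c-commands the reflexive but lies outside its binding domain — cannot bind it (Principle A).

Caleb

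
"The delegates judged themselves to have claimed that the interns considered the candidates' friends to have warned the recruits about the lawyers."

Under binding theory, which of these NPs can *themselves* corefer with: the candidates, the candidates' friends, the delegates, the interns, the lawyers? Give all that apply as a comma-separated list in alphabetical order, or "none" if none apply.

*themselves* is a reflexive; Principle A requires it to be bound within its binding domain — the matrix clause.
— the candidates: possessor inside the subject DP of the clause headed by 'warned'; does not c-command the reflexive — cannot bind it (Principle A).
— the candidates' friends: subject of the clause headed by 'warned'; does not c-command the reflexive — cannot bind it (Principle A).
— the delegates: subject of the matrix clause; c-commands the reflexive within its binding domain — allowed (Principle A).
— the interns: subject of the clause headed by 'considered'; does not c-command the reflexive — cannot bind it (Principle A).
— the lawyers: second object of the clause headed by 'warned'; does not c-command the reflexive — cannot bind it (Principle A).

the delegates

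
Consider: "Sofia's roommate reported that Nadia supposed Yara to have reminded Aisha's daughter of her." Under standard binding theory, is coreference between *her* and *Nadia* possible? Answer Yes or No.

*Nadia* is an R-expression; Principle C requires it to be free (not bound by any c-commanding expression).
— her: second object of the clause headed by 'reminded'; the pronoun does not c-command the R-expression — coreference allowed.

Yes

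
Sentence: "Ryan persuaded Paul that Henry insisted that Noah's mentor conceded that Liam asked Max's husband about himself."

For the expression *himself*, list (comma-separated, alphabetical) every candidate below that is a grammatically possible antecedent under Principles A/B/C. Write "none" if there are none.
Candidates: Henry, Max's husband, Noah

Max's husband

*himself* is a reflexive; Principle A requires it to be bound within its binding domain — the clause headed by 'asked'.
— Henry: subject of the clause headed by 'insisted'; c-commands the reflexive but lies outside its binding domain — cannot bind it (Principle A).
— Max's husband: object of the clause headed by 'asked'; c-commands the reflexive within its binding domain — allowed (Principle A).
— Noah: possessor inside the subject DP of the clause headed by 'conceded'; does not c-command the reflexive — cannot bind it (Principle A).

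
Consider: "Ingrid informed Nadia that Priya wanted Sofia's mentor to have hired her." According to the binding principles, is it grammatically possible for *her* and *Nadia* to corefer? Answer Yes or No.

Yes

*her* is a pronoun; Principle B requires it to be free in its binding domain — the clause headed by 'hired'.
— Nadia: object of the matrix clause; c-commands the pronoun but lies outside its binding domain — allowed.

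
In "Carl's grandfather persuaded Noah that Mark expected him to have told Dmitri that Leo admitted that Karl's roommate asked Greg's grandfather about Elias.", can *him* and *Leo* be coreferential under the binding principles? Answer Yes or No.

No

*Leo* is an R-expression; Principle C requires it to be free (not bound by any c-commanding expression).
— him: subject of the clause headed by 'told'; the pronoun c-commands the R-expression — coreference blocked (Principle C).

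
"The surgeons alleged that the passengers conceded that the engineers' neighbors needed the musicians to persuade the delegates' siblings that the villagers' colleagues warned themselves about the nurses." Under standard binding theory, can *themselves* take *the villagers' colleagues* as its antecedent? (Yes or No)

*themselves* is a reflexive; Principle A requires it to be bound within its binding domain — the clause headed by 'warned'.
— the villagers' colleagues: subject of the clause headed by 'warned'; c-commands the reflexive within its binding domain — allowed (Principle A).

Yes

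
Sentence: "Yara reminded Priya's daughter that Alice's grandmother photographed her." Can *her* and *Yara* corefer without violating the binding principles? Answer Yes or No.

Yes

*Yara* is an R-expression; Principle C requires it to be free (not bound by any c-commanding expression).
— her: object of the clause headed by 'photographed'; the pronoun does not c-command the R-expression — coreference allowed.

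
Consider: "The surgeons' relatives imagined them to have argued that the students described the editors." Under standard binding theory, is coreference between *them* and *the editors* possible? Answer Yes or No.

*the editors* is an R-expression; Principle C requires it to be free (not bound by any c-commanding expression).
— them: subject of the clause headed by 'argued'; the pronoun c-commands the R-expression — coreference blocked (Principle C).

No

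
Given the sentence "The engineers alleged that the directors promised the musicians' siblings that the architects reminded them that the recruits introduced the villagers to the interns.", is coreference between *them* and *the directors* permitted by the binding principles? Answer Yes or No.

Yes

*them* is a pronoun; Principle B requires it to be free in its binding domain — the clause headed by 'reminded'.
— the directors: subject of the clause headed by 'promised'; c-commands the pronoun but lies outside its binding domain — allowed.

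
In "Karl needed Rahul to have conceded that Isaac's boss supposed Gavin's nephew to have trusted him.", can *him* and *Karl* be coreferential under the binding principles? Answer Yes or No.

Yes

*Karl* is an R-expression; Principle C requires it to be free (not bound by any c-commanding expression).
— him: object of the clause headed by 'trusted'; the pronoun does not c-command the R-expression — coreference allowed.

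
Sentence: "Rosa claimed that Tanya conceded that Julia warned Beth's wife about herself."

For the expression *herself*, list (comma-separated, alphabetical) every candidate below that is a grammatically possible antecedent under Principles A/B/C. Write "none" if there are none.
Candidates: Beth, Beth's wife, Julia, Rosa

Beth's wife, Julia

*herself* is a reflexive; Principle A requires it to be bound within its binding domain — the clause headed by 'warned'.
— Beth: possessor inside the object DP of the clause headed by 'warned'; does not c-command the reflexive — cannot bind it (Principle A).
— Beth's wife: object of the clause headed by 'warned'; c-commands the reflexive within its binding domain — allowed (Principle A).
— Julia: subject of the clause headed by 'warned'; c-commands the reflexive within its binding domain — allowed (Principle A).
— Rosa: subject of the matrix clause; c-commands the reflexive but lies outside its binding domain — cannot bind it (Principle A).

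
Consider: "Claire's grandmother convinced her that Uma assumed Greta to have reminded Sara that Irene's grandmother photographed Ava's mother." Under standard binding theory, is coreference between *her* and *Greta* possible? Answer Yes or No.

*Greta* is an R-expression; Principle C requires it to be free (not bound by any c-commanding expression).
— her: object of the matrix clause; the pronoun c-commands the R-expression — coreference blocked (Principle C).

No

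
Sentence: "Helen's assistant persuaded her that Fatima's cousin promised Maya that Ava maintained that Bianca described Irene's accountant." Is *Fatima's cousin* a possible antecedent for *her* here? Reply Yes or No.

*her* is a pronoun; Principle B requires it to be free in its binding domain — the matrix clause.
— Fatima's cousin: subject of the clause headed by 'promised'; is c-commanded by the pronoun; coreference would bind this R-expression — blocked (Principle C).

No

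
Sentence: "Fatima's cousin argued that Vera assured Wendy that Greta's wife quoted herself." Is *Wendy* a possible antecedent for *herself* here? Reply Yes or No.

No

*herself* is a reflexive; Principle A requires it to be bound within its binding domain — the clause headed by 'quoted'.
— Wendy: object of the clause headed by 'assured'; c-commands the reflexive but lies outside its binding domain — cannot bind it (Principle A).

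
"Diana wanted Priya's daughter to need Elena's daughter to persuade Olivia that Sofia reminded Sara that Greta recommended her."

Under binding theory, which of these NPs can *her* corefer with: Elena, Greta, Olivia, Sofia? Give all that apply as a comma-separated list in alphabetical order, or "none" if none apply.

*her* is a pronoun; Principle B requires it to be free in its binding domain — the clause headed by 'recommended'.
— Elena: possessor inside the subject DP of the clause headed by 'persuade'; does not c-command the pronoun — Principle B does not apply; allowed.
— Greta: subject of the clause headed by 'recommended'; c-commands the pronoun within its binding domain — blocked (Principle B).
— Olivia: object of the clause headed by 'persuade'; c-commands the pronoun but lies outside its binding domain — allowed.
— Sofia: subject of the clause headed by 'reminded'; c-commands the pronoun but lies outside its binding domain — allowed.

Elena, Olivia, Sofia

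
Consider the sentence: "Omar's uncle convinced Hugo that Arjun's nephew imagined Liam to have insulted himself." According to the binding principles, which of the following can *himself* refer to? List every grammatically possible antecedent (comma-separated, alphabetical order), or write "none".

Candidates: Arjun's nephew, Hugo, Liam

Liam

*himself* is a reflexive; Principle A requires it to be bound within its binding domain — the clause headed by 'insulted'.
— Arjun's nephew: subject of the clause headed by 'imagined'; c-commands the reflexive but lies outside its binding domain — cannot bind it (Principle A).
— Hugo: object of the matrix clause; c-commands the reflexive but lies outside its binding domain — cannot bind it (Principle A).
— Liam: subject of the clause headed by 'insulted'; c-commands the reflexive within its binding domain — allowed (Principle A).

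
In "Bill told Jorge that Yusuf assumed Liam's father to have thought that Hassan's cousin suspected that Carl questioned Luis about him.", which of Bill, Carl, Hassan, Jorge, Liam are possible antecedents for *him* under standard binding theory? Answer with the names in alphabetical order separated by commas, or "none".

*him* is a pronoun; Principle B requires it to be free in its binding domain — the clause headed by 'questioned'.
— Bill: subject of the matrix clause; c-commands the pronoun but lies outside its binding domain — allowed.
— Carl: subject of the clause headed by 'questioned'; c-commands the pronoun within its binding domain — blocked (Principle B).
— Hassan: possessor inside the subject DP of the clause headed by 'suspected'; does not c-command the pronoun — Principle B does not apply; allowed.
— Jorge: object of the matrix clause; c-commands the pronoun but lies outside its binding domain — allowed.
— Liam: possessor inside the subject DP of the clause headed by 'thought'; does not c-command the pronoun — Principle B does not apply; allowed.

Bill, Hassan, Jorge, Liam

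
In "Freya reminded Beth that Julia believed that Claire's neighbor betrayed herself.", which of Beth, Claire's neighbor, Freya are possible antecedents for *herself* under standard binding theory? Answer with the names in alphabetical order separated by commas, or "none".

*herself* is a reflexive; Principle A requires it to be bound within its binding domain — the clause headed by 'betrayed'.
— Beth: object of the matrix clause; c-commands the reflexive but lies outside its binding domain — cannot bind it (Principle A).
— Claire's neighbor: subject of the clause headed by 'betrayed'; c-commands the reflexive within its binding domain — allowed (Principle A).
— Freya: subject of the matrix clause; c-commands the reflexive but lies outside its binding domain — cannot bind it (Principle A).

Claire's neighbor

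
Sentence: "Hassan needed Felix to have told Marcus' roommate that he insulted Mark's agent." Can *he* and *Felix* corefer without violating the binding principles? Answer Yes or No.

Yes

*Felix* is an R-expression; Principle C requires it to be free (not bound by any c-commanding expression).
— he: subject of the clause headed by 'insulted'; the pronoun does not c-command the R-expression — coreference allowed.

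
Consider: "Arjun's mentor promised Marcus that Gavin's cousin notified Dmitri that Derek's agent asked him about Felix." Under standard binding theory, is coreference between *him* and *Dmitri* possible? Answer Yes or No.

*Dmitri* is an R-expression; Principle C requires it to be free (not bound by any c-commanding expression).
— him: object of the clause headed by 'asked'; the pronoun does not c-command the R-expression — coreference allowed.

Yes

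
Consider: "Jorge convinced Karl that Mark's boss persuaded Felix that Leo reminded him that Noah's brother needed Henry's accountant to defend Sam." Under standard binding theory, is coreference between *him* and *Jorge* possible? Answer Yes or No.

*Jorge* is an R-expression; Principle C requires it to be free (not bound by any c-commanding expression).
— him: object of the clause headed by 'reminded'; the pronoun does not c-command the R-expression — coreference allowed.

Yes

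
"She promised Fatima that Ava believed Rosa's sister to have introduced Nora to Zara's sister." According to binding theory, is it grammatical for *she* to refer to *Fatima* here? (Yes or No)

No

*Fatima* is an R-expression; Principle C requires it to be free (not bound by any c-commanding expression).
— she: subject of the matrix clause; the pronoun c-commands the R-expression — coreference blocked (Principle C).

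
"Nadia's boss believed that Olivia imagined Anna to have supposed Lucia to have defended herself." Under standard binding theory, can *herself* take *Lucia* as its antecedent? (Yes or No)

*herself* is a reflexive; Principle A requires it to be bound within its binding domain — the clause headed by 'defended'.
— Lucia: subject of the clause headed by 'defended'; c-commands the reflexive within its binding domain — allowed (Principle A).

Yes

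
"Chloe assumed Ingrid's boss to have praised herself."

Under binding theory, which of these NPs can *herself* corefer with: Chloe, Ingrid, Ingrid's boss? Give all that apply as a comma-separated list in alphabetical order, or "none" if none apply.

Ingrid's boss

*herself* is a reflexive; Principle A requires it to be bound within its binding domain — the clause headed by 'praised'.
— Chloe: subject of the matrix clause; c-commands the reflexive but lies outside its binding domain — cannot bind it (Principle A).
— Ingrid: possessor inside the subject DP of the clause headed by 'praised'; does not c-command the reflexive — cannot bind it (Principle A).
— Ingrid's boss: subject of the clause headed by 'praised'; c-commands the reflexive within its binding domain — allowed (Principle A).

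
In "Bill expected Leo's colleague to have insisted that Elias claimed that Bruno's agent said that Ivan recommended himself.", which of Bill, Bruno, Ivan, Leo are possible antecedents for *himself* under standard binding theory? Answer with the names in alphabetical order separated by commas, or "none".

Ivan

*himself* is a reflexive; Principle A requires it to be bound within its binding domain — the clause headed by 'recommended'.
— Bill: subject of the matrix clause; c-commands the reflexive but lies outside its binding domain — cannot bind it (Principle A).
— Bruno: possessor inside the subject DP of the clause headed by 'said'; does not c-command the reflexive — cannot bind it (Principle A).
— Ivan: subject of the clause headed by 'recommended'; c-commands the reflexive within its binding domain — allowed (Principle A).
— Leo: possessor inside the subject DP of the clause headed by 'insisted'; does not c-command the reflexive — cannot bind it (Principle A).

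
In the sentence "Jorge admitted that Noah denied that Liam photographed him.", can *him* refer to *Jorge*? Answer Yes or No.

Yes

*him* is a pronoun; Principle B requires it to be free in its binding domain — the clause headed by 'photographed'.
— Jorge: subject of the matrix clause; c-commands the pronoun but lies outside its binding domain — allowed.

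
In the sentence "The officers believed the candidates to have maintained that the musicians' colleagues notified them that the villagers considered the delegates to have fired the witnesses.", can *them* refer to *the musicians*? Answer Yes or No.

Yes

*them* is a pronoun; Principle B requires it to be free in its binding domain — the clause headed by 'notified'.
— the musicians: possessor inside the subject DP of the clause headed by 'notified'; does not c-command the pronoun — Principle B does not apply; allowed.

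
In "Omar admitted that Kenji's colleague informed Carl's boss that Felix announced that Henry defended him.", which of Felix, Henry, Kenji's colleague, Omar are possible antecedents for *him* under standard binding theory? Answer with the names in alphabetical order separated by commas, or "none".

*him* is a pronoun; Principle B requires it to be free in its binding domain — the clause headed by 'defended'.
— Felix: subject of the clause headed by 'announced'; c-commands the pronoun but lies outside its binding domain — allowed.
— Henry: subject of the clause headed by 'defended'; c-commands the pronoun within its binding domain — blocked (Principle B).
— Kenji's colleague: subject of the clause headed by 'informed'; c-commands the pronoun but lies outside its binding domain — allowed.
— Omar: subject of the matrix clause; c-commands the pronoun but lies outside its binding domain — allowed.

Felix, Kenji's colleague, Omar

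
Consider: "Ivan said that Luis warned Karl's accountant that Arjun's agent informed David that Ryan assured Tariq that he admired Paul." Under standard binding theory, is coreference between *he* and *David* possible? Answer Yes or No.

Yes

*David* is an R-expression; Principle C requires it to be free (not bound by any c-commanding expression).
— he: subject of the clause headed by 'admired'; the pronoun does not c-command the R-expression — coreference allowed.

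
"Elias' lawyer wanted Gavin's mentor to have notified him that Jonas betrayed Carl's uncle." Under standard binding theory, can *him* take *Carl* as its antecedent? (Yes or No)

No

*him* is a pronoun; Principle B requires it to be free in its binding domain — the clause headed by 'notified'.
— Carl: possessor inside the object DP of the clause headed by 'betrayed'; is c-commanded by the pronoun; coreference would bind this R-expression — blocked (Principle C).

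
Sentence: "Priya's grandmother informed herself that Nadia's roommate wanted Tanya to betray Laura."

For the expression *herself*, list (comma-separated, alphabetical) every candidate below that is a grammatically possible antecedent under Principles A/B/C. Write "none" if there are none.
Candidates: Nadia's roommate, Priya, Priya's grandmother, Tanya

Priya's grandmother

*herself* is a reflexive; Principle A requires it to be bound within its binding domain — the matrix clause.
— Nadia's roommate: subject of the clause headed by 'wanted'; does not c-command the reflexive — cannot bind it (Principle A).
— Priya: possessor inside the subject DP of the matrix clause; does not c-command the reflexive — cannot bind it (Principle A).
— Priya's grandmother: subject of the matrix clause; c-commands the reflexive within its binding domain — allowed (Principle A).
— Tanya: subject of the clause headed by 'betray'; does not c-command the reflexive — cannot bind it (Principle A).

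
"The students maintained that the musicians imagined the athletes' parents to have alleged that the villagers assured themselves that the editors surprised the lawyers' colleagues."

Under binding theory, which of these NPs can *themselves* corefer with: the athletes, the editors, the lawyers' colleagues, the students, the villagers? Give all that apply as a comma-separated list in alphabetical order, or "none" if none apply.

the villagers

*themselves* is a reflexive; Principle A requires it to be bound within its binding domain — the clause headed by 'assured'.
— the athletes: possessor inside the subject DP of the clause headed by 'alleged'; does not c-command the reflexive — cannot bind it (Principle A).
— the editors: subject of the clause headed by 'surprised'; does not c-command the reflexive — cannot bind it (Principle A).
— the lawyers' colleagues: object of the clause headed by 'surprised'; does not c-command the reflexive — cannot bind it (Principle A).
— the students: subject of the matrix clause; c-commands the reflexive but lies outside its binding domain — cannot bind it (Principle A).
— the villagers: subject of the clause headed by 'assured'; c-commands the reflexive within its binding domain — allowed (Principle A).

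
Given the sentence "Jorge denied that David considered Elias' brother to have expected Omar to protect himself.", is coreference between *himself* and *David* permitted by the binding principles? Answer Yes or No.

No

*himself* is a reflexive; Principle A requires it to be bound within its binding domain — the clause headed by 'protect'.
— David: subject of the clause headed by 'considered'; c-commands the reflexive but lies outside its binding domain — cannot bind it (Principle A).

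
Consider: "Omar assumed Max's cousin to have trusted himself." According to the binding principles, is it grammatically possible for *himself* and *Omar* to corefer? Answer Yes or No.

No

*himself* is a reflexive; Principle A requires it to be bound within its binding domain — the clause headed by 'trusted'.
— Omar: subject of the matrix clause; c-commands the reflexive but lies outside its binding domain — cannot bind it (Principle A).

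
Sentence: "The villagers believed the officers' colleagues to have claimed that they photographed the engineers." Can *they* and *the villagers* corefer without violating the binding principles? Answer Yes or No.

*the villagers* is an R-expression; Principle C requires it to be free (not bound by any c-commanding expression).
— they: subject of the clause headed by 'photographed'; the pronoun does not c-command the R-expression — coreference allowed.

Yes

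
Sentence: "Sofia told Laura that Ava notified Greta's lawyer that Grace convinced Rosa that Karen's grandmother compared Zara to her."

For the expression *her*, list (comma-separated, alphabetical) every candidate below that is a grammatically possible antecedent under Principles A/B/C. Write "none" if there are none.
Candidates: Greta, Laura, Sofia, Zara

*her* is a pronoun; Principle B requires it to be free in its binding domain — the clause headed by 'compared'.
— Greta: possessor inside the object DP of the clause headed by 'notified'; does not c-command the pronoun — Principle B does not apply; allowed.
— Laura: object of the matrix clause; c-commands the pronoun but lies outside its binding domain — allowed.
— Sofia: subject of the matrix clause; c-commands the pronoun but lies outside its binding domain — allowed.
— Zara: object of the clause headed by 'compared'; c-commands the pronoun within its binding domain — blocked (Principle B).

Greta, Laura, Sofia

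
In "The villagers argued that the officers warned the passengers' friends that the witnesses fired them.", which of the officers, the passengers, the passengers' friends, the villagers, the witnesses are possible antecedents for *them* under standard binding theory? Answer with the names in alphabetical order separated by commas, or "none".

*them* is a pronoun; Principle B requires it to be free in its binding domain — the clause headed by 'fired'.
— the officers: subject of the clause headed by 'warned'; c-commands the pronoun but lies outside its binding domain — allowed.
— the passengers: possessor inside the object DP of the clause headed by 'warned'; does not c-command the pronoun — Principle B does not apply; allowed.
— the passengers' friends: object of the clause headed by 'warned'; c-commands the pronoun but lies outside its binding domain — allowed.
— the villagers: subject of the matrix clause; c-commands the pronoun but lies outside its binding domain — allowed.
— the witnesses: subject of the clause headed by 'fired'; c-commands the pronoun within its binding domain — blocked (Principle B).

the officers, the passengers, the passengers' friends, the villagers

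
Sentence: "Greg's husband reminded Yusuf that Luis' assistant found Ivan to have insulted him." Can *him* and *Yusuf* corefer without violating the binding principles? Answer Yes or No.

*Yusuf* is an R-expression; Principle C requires it to be free (not bound by any c-commanding expression).
— him: object of the clause headed by 'insulted'; the pronoun does not c-command the R-expression — coreference allowed.

Yes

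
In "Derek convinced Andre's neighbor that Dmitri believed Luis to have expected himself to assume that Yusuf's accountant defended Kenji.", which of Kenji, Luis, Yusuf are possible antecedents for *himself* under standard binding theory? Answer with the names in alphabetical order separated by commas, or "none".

*himself* is a reflexive; Principle A requires it to be bound within its binding domain — the clause headed by 'expected'.
— Kenji: object of the clause headed by 'defended'; does not c-command the reflexive — cannot bind it (Principle A).
— Luis: subject of the clause headed by 'expected'; c-commands the reflexive within its binding domain — allowed (Principle A).
— Yusuf: possessor inside the subject DP of the clause headed by 'defended'; does not c-command the reflexive — cannot bind it (Principle A).

Luis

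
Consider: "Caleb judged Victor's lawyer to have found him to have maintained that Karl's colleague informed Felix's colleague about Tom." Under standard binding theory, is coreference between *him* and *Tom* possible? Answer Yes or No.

No

*Tom* is an R-expression; Principle C requires it to be free (not bound by any c-commanding expression).
— him: subject of the clause headed by 'maintained'; the pronoun c-commands the R-expression — coreference blocked (Principle C).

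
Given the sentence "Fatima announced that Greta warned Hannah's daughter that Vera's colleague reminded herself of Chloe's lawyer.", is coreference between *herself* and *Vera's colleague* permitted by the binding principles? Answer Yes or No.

*herself* is a reflexive; Principle A requires it to be bound within its binding domain — the clause headed by 'reminded'.
— Vera's colleague: subject of the clause headed by 'reminded'; c-commands the reflexive within its binding domain — allowed (Principle A).

Yes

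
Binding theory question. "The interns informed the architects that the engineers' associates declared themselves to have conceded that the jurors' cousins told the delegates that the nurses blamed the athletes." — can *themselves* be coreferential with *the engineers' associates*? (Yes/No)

*themselves* is a reflexive; Principle A requires it to be bound within its binding domain — the clause headed by 'declared'.
— the engineers' associates: subject of the clause headed by 'declared'; c-commands the reflexive within its binding domain — allowed (Principle A).

Yes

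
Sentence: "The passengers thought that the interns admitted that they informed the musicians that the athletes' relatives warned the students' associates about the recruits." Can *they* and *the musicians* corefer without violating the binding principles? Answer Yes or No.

*the musicians* is an R-expression; Principle C requires it to be free (not bound by any c-commanding expression).
— they: subject of the clause headed by 'informed'; the pronoun c-commands the R-expression — coreference blocked (Principle C).

No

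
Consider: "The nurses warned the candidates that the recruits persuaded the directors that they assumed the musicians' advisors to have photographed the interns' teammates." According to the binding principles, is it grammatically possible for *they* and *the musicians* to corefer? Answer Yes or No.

*they* is a pronoun; Principle B requires it to be free in its binding domain — the clause headed by 'assumed'.
— the musicians: possessor inside the subject DP of the clause headed by 'photographed'; is c-commanded by the pronoun; coreference would bind this R-expression — blocked (Principle C).

No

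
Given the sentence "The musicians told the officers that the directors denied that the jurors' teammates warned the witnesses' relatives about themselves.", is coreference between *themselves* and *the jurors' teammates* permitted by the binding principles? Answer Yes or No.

*themselves* is a reflexive; Principle A requires it to be bound within its binding domain — the clause headed by 'warned'.
— the jurors' teammates: subject of the clause headed by 'warned'; c-commands the reflexive within its binding domain — allowed (Principle A).

Yes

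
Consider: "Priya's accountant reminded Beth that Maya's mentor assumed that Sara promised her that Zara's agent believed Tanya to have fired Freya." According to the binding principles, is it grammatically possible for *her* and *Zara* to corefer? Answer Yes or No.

No

*her* is a pronoun; Principle B requires it to be free in its binding domain — the clause headed by 'promised'.
— Zara: possessor inside the subject DP of the clause headed by 'believed'; is c-commanded by the pronoun; coreference would bind this R-expression — blocked (Principle C).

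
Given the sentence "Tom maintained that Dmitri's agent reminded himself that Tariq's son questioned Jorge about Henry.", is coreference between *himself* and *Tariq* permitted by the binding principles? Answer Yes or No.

No

*himself* is a reflexive; Principle A requires it to be bound within its binding domain — the clause headed by 'reminded'.
— Tariq: possessor inside the subject DP of the clause headed by 'questioned'; does not c-command the reflexive — cannot bind it (Principle A).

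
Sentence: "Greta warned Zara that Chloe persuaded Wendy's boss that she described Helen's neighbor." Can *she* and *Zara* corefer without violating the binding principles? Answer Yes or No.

Yes

*Zara* is an R-expression; Principle C requires it to be free (not bound by any c-commanding expression).
— she: subject of the clause headed by 'described'; the pronoun does not c-command the R-expression — coreference allowed.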